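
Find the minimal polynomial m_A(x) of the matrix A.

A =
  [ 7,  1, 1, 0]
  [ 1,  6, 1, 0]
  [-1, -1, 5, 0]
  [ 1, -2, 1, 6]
x^3 - 18*x^2 + 108*x - 216

The characteristic polynomial is χ_A(x) = (x - 6)^4, so the eigenvalues are known. The minimal polynomial is
  m_A(x) = Π_λ (x − λ)^{k_λ}
where k_λ is the size of the *largest* Jordan block for λ (equivalently, the smallest k with (A − λI)^k v = 0 for every generalised eigenvector v of λ).

  λ = 6: largest Jordan block has size 3, contributing (x − 6)^3

So m_A(x) = (x - 6)^3 = x^3 - 18*x^2 + 108*x - 216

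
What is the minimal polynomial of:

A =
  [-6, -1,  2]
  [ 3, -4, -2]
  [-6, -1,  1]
x^3 + 9*x^2 + 27*x + 27

The characteristic polynomial is χ_A(x) = (x + 3)^3, so the eigenvalues are known. The minimal polynomial is
  m_A(x) = Π_λ (x − λ)^{k_λ}
where k_λ is the size of the *largest* Jordan block for λ (equivalently, the smallest k with (A − λI)^k v = 0 for every generalised eigenvector v of λ).

  λ = -3: largest Jordan block has size 3, contributing (x + 3)^3

So m_A(x) = (x + 3)^3 = x^3 + 9*x^2 + 27*x + 27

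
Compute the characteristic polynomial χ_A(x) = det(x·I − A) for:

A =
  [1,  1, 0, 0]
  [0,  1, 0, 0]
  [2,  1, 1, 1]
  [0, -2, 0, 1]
x^4 - 4*x^3 + 6*x^2 - 4*x + 1

Expanding det(x·I − A) (e.g. by cofactor expansion or by noting that A is similar to its Jordan form J, which has the same characteristic polynomial as A) gives
  χ_A(x) = x^4 - 4*x^3 + 6*x^2 - 4*x + 1
which factors as (x - 1)^4. The eigenvalues (with algebraic multiplicities) are λ = 1 with multiplicity 4.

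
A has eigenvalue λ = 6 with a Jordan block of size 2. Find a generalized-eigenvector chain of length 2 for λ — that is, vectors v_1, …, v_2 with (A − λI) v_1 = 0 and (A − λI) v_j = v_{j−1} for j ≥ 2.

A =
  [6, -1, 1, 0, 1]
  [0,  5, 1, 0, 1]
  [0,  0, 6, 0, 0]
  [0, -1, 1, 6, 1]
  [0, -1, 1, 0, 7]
A Jordan chain for λ = 6 of length 2:
v_1 = (-1, -1, 0, -1, -1)ᵀ
v_2 = (0, 1, 0, 0, 0)ᵀ

Let N = A − (6)·I. We want v_2 with N^2 v_2 = 0 but N^1 v_2 ≠ 0; then v_{j-1} := N · v_j for j = 2, …, 2.

Pick v_2 = (0, 1, 0, 0, 0)ᵀ.
Then v_1 = N · v_2 = (-1, -1, 0, -1, -1)ᵀ.

Sanity check: (A − (6)·I) v_1 = (0, 0, 0, 0, 0)ᵀ = 0. ✓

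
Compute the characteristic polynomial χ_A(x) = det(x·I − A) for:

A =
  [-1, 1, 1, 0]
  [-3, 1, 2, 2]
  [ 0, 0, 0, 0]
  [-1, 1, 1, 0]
x^4

Expanding det(x·I − A) (e.g. by cofactor expansion or by noting that A is similar to its Jordan form J, which has the same characteristic polynomial as A) gives
  χ_A(x) = x^4
which factors as x^4. The eigenvalues (with algebraic multiplicities) are λ = 0 with multiplicity 4.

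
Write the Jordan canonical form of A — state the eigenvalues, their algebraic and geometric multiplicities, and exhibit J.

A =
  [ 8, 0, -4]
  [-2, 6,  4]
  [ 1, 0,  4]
J_2(6) ⊕ J_1(6)

The characteristic polynomial is
  det(x·I − A) = x^3 - 18*x^2 + 108*x - 216 = (x - 6)^3

Eigenvalues and multiplicities (the geometric multiplicity of λ is n − rank(A − λI), which equals the number of Jordan blocks for λ):
  λ = 6: algebraic multiplicity = 3, geometric multiplicity = 2

Determining the block sizes for each eigenvalue:
  λ = 6: 2 blocks summing to 3 forces exactly one block of size 2 and the rest size 1 → block sizes [2, 1]

Assembling the blocks gives a Jordan form
J =
  [6, 1, 0]
  [0, 6, 0]
  [0, 0, 6]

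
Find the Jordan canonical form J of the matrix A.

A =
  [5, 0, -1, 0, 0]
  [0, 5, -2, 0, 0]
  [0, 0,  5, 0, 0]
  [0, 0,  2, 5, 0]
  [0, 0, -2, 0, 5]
J_2(5) ⊕ J_1(5) ⊕ J_1(5) ⊕ J_1(5)

The characteristic polynomial is
  det(x·I − A) = x^5 - 25*x^4 + 250*x^3 - 1250*x^2 + 3125*x - 3125 = (x - 5)^5

Eigenvalues and multiplicities (the geometric multiplicity of λ is n − rank(A − λI), which equals the number of Jordan blocks for λ):
  λ = 5: algebraic multiplicity = 5, geometric multiplicity = 4

Determining the block sizes for each eigenvalue:
  λ = 5: 4 blocks summing to 5 forces exactly one block of size 2 and the rest size 1 → block sizes [2, 1, 1, 1]

Assembling the blocks gives a Jordan form
J =
  [5, 1, 0, 0, 0]
  [0, 5, 0, 0, 0]
  [0, 0, 5, 0, 0]
  [0, 0, 0, 5, 0]
  [0, 0, 0, 0, 5]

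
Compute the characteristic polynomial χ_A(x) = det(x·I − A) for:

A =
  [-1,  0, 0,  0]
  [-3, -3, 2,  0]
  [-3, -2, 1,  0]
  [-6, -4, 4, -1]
x^4 + 4*x^3 + 6*x^2 + 4*x + 1

Expanding det(x·I − A) (e.g. by cofactor expansion or by noting that A is similar to its Jordan form J, which has the same characteristic polynomial as A) gives
  χ_A(x) = x^4 + 4*x^3 + 6*x^2 + 4*x + 1
which factors as (x + 1)^4. The eigenvalues (with algebraic multiplicities) are λ = -1 with multiplicity 4.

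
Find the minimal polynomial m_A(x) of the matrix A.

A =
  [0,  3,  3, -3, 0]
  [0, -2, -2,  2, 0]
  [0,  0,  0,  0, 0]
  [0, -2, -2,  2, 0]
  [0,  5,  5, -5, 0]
x^2

The characteristic polynomial is χ_A(x) = x^5, so the eigenvalues are known. The minimal polynomial is
  m_A(x) = Π_λ (x − λ)^{k_λ}
where k_λ is the size of the *largest* Jordan block for λ (equivalently, the smallest k with (A − λI)^k v = 0 for every generalised eigenvector v of λ).

  λ = 0: largest Jordan block has size 2, contributing (x − 0)^2

So m_A(x) = x^2 = x^2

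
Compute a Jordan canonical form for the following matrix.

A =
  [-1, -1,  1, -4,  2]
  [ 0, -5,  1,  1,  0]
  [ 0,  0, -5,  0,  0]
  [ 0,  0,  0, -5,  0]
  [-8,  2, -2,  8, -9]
J_3(-5) ⊕ J_1(-5) ⊕ J_1(-5)

The characteristic polynomial is
  det(x·I − A) = x^5 + 25*x^4 + 250*x^3 + 1250*x^2 + 3125*x + 3125 = (x + 5)^5

Eigenvalues and multiplicities (the geometric multiplicity of λ is n − rank(A − λI), which equals the number of Jordan blocks for λ):
  λ = -5: algebraic multiplicity = 5, geometric multiplicity = 3

Determining the block sizes for each eigenvalue:
  λ = -5: with am = 5 and gm = 3, the partition is not yet determined (e.g. several partitions of 5 into 3 parts exist). Let N = A − (-5)·I. Computing rank(N^1) = 2, rank(N^2) = 1, rank(N^3) = 0; the number of blocks of size ≥ j is rank(N^{j−1}) − rank(N^j), giving [3, 1, 1]. So we have 1 block(s) of size 3, 2 block(s) of size 1 → block sizes [3, 1, 1]

Assembling the blocks gives a Jordan form
J =
  [-5,  1,  0,  0,  0]
  [ 0, -5,  1,  0,  0]
  [ 0,  0, -5,  0,  0]
  [ 0,  0,  0, -5,  0]
  [ 0,  0,  0,  0, -5]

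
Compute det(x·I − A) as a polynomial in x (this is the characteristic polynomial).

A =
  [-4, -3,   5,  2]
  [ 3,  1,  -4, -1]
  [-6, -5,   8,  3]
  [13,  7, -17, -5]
x^4 - 2*x^2 + 1

Expanding det(x·I − A) (e.g. by cofactor expansion or by noting that A is similar to its Jordan form J, which has the same characteristic polynomial as A) gives
  χ_A(x) = x^4 - 2*x^2 + 1
which factors as (x - 1)^2*(x + 1)^2. The eigenvalues (with algebraic multiplicities) are λ = -1 with multiplicity 2, λ = 1 with multiplicity 2.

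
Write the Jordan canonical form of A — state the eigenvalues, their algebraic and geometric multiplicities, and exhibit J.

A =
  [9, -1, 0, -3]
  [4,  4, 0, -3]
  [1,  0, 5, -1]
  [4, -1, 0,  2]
J_2(5) ⊕ J_2(5)

The characteristic polynomial is
  det(x·I − A) = x^4 - 20*x^3 + 150*x^2 - 500*x + 625 = (x - 5)^4

Eigenvalues and multiplicities (the geometric multiplicity of λ is n − rank(A − λI), which equals the number of Jordan blocks for λ):
  λ = 5: algebraic multiplicity = 4, geometric multiplicity = 2

Determining the block sizes for each eigenvalue:
  λ = 5: with am = 4 and gm = 2, the partition is not yet determined (e.g. several partitions of 4 into 2 parts exist). Let N = A − (5)·I. Computing rank(N^1) = 2, rank(N^2) = 0; the number of blocks of size ≥ j is rank(N^{j−1}) − rank(N^j), giving [2, 2]. So we have 2 block(s) of size 2 → block sizes [2, 2]

Assembling the blocks gives a Jordan form
J =
  [5, 1, 0, 0]
  [0, 5, 0, 0]
  [0, 0, 5, 1]
  [0, 0, 0, 5]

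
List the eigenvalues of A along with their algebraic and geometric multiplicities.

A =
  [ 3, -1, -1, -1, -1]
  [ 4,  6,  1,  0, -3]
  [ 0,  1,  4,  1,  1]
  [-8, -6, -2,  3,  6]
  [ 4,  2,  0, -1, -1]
λ = 3: alg = 5, geom = 3

Step 1 — factor the characteristic polynomial to read off the algebraic multiplicities:
  χ_A(x) = (x - 3)^5

Step 2 — compute geometric multiplicities via the rank-nullity identity g(λ) = n − rank(A − λI):
  rank(A − (3)·I) = 2, so dim ker(A − (3)·I) = n − 2 = 3

Summary:
  λ = 3: algebraic multiplicity = 5, geometric multiplicity = 3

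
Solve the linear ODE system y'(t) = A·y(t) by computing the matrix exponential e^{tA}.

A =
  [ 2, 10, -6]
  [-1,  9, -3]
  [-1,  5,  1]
e^{tA} =
  [-2*t*exp(4*t) + exp(4*t), 10*t*exp(4*t), -6*t*exp(4*t)]
  [-t*exp(4*t), 5*t*exp(4*t) + exp(4*t), -3*t*exp(4*t)]
  [-t*exp(4*t), 5*t*exp(4*t), -3*t*exp(4*t) + exp(4*t)]

Strategy: write A = P · J · P⁻¹ where J is a Jordan canonical form, so e^{tA} = P · e^{tJ} · P⁻¹, and e^{tJ} can be computed block-by-block.

A has Jordan form
J =
  [4, 1, 0]
  [0, 4, 0]
  [0, 0, 4]
(up to reordering of blocks).

Per-block formulas:
  For a 2×2 Jordan block J_2(4): exp(t · J_2(4)) = e^(4t)·(I + t·N), where N is the 2×2 nilpotent shift.
  For a 1×1 block at λ = 4: exp(t · [4]) = [e^(4t)].

After assembling e^{tJ} and conjugating by P, we get:

e^{tA} =
  [-2*t*exp(4*t) + exp(4*t), 10*t*exp(4*t), -6*t*exp(4*t)]
  [-t*exp(4*t), 5*t*exp(4*t) + exp(4*t), -3*t*exp(4*t)]
  [-t*exp(4*t), 5*t*exp(4*t), -3*t*exp(4*t) + exp(4*t)]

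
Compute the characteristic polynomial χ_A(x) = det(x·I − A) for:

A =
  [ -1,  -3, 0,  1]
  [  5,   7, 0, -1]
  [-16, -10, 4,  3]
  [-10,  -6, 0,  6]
x^4 - 16*x^3 + 96*x^2 - 256*x + 256

Expanding det(x·I − A) (e.g. by cofactor expansion or by noting that A is similar to its Jordan form J, which has the same characteristic polynomial as A) gives
  χ_A(x) = x^4 - 16*x^3 + 96*x^2 - 256*x + 256
which factors as (x - 4)^4. The eigenvalues (with algebraic multiplicities) are λ = 4 with multiplicity 4.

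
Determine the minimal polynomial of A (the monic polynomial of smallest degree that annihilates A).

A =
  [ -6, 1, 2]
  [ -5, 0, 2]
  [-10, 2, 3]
x^2 + 2*x + 1

The characteristic polynomial is χ_A(x) = (x + 1)^3, so the eigenvalues are known. The minimal polynomial is
  m_A(x) = Π_λ (x − λ)^{k_λ}
where k_λ is the size of the *largest* Jordan block for λ (equivalently, the smallest k with (A − λI)^k v = 0 for every generalised eigenvector v of λ).

  λ = -1: largest Jordan block has size 2, contributing (x + 1)^2

So m_A(x) = (x + 1)^2 = x^2 + 2*x + 1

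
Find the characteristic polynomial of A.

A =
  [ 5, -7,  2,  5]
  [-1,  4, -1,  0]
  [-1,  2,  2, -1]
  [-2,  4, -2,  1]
x^4 - 12*x^3 + 54*x^2 - 108*x + 81

Expanding det(x·I − A) (e.g. by cofactor expansion or by noting that A is similar to its Jordan form J, which has the same characteristic polynomial as A) gives
  χ_A(x) = x^4 - 12*x^3 + 54*x^2 - 108*x + 81
which factors as (x - 3)^4. The eigenvalues (with algebraic multiplicities) are λ = 3 with multiplicity 4.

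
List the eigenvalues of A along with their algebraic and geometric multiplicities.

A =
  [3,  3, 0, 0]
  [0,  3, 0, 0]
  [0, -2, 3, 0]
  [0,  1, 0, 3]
λ = 3: alg = 4, geom = 3

Step 1 — factor the characteristic polynomial to read off the algebraic multiplicities:
  χ_A(x) = (x - 3)^4

Step 2 — compute geometric multiplicities via the rank-nullity identity g(λ) = n − rank(A − λI):
  rank(A − (3)·I) = 1, so dim ker(A − (3)·I) = n − 1 = 3

Summary:
  λ = 3: algebraic multiplicity = 4, geometric multiplicity = 3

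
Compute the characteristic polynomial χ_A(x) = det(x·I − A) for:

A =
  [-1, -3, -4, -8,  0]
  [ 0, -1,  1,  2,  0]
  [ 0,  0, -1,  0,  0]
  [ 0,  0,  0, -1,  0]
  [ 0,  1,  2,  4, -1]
x^5 + 5*x^4 + 10*x^3 + 10*x^2 + 5*x + 1

Expanding det(x·I − A) (e.g. by cofactor expansion or by noting that A is similar to its Jordan form J, which has the same characteristic polynomial as A) gives
  χ_A(x) = x^5 + 5*x^4 + 10*x^3 + 10*x^2 + 5*x + 1
which factors as (x + 1)^5. The eigenvalues (with algebraic multiplicities) are λ = -1 with multiplicity 5.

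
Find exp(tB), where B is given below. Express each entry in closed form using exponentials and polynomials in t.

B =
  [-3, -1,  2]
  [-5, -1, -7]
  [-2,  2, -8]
e^{tB} =
  [t^2*exp(-4*t) + t*exp(-4*t) + exp(-4*t), -t*exp(-4*t), t^2*exp(-4*t)/2 + 2*t*exp(-4*t)]
  [-3*t^2*exp(-4*t) - 5*t*exp(-4*t), 3*t*exp(-4*t) + exp(-4*t), -3*t^2*exp(-4*t)/2 - 7*t*exp(-4*t)]
  [-2*t^2*exp(-4*t) - 2*t*exp(-4*t), 2*t*exp(-4*t), -t^2*exp(-4*t) - 4*t*exp(-4*t) + exp(-4*t)]

Strategy: write B = P · J · P⁻¹ where J is a Jordan canonical form, so e^{tB} = P · e^{tJ} · P⁻¹, and e^{tJ} can be computed block-by-block.

B has Jordan form
J =
  [-4,  1,  0]
  [ 0, -4,  1]
  [ 0,  0, -4]
(up to reordering of blocks).

Per-block formulas:
  For a 3×3 Jordan block J_3(-4): exp(t · J_3(-4)) = e^(-4t)·(I + t·N + (t^2/2)·N^2), where N is the 3×3 nilpotent shift.

After assembling e^{tJ} and conjugating by P, we get:

e^{tB} =
  [t^2*exp(-4*t) + t*exp(-4*t) + exp(-4*t), -t*exp(-4*t), t^2*exp(-4*t)/2 + 2*t*exp(-4*t)]
  [-3*t^2*exp(-4*t) - 5*t*exp(-4*t), 3*t*exp(-4*t) + exp(-4*t), -3*t^2*exp(-4*t)/2 - 7*t*exp(-4*t)]
  [-2*t^2*exp(-4*t) - 2*t*exp(-4*t), 2*t*exp(-4*t), -t^2*exp(-4*t) - 4*t*exp(-4*t) + exp(-4*t)]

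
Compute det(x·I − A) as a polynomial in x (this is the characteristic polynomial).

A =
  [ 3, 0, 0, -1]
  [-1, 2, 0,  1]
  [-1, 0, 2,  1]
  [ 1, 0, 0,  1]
x^4 - 8*x^3 + 24*x^2 - 32*x + 16

Expanding det(x·I − A) (e.g. by cofactor expansion or by noting that A is similar to its Jordan form J, which has the same characteristic polynomial as A) gives
  χ_A(x) = x^4 - 8*x^3 + 24*x^2 - 32*x + 16
which factors as (x - 2)^4. The eigenvalues (with algebraic multiplicities) are λ = 2 with multiplicity 4.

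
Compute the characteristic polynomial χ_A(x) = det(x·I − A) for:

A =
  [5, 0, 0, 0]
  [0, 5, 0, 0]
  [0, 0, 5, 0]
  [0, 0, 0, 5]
x^4 - 20*x^3 + 150*x^2 - 500*x + 625

Expanding det(x·I − A) (e.g. by cofactor expansion or by noting that A is similar to its Jordan form J, which has the same characteristic polynomial as A) gives
  χ_A(x) = x^4 - 20*x^3 + 150*x^2 - 500*x + 625
which factors as (x - 5)^4. The eigenvalues (with algebraic multiplicities) are λ = 5 with multiplicity 4.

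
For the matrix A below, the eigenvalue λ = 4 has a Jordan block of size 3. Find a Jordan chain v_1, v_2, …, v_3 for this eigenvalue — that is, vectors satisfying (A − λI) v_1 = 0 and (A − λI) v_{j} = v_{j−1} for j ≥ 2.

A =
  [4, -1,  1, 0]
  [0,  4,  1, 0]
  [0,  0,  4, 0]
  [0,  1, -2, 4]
A Jordan chain for λ = 4 of length 3:
v_1 = (-1, 0, 0, 1)ᵀ
v_2 = (1, 1, 0, -2)ᵀ
v_3 = (0, 0, 1, 0)ᵀ

Let N = A − (4)·I. We want v_3 with N^3 v_3 = 0 but N^2 v_3 ≠ 0; then v_{j-1} := N · v_j for j = 3, …, 2.

Pick v_3 = (0, 0, 1, 0)ᵀ.
Then v_2 = N · v_3 = (1, 1, 0, -2)ᵀ.
Then v_1 = N · v_2 = (-1, 0, 0, 1)ᵀ.

Sanity check: (A − (4)·I) v_1 = (0, 0, 0, 0)ᵀ = 0. ✓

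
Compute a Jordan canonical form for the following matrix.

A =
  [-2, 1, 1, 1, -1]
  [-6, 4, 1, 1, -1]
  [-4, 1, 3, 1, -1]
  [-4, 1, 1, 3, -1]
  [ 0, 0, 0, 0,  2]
J_3(2) ⊕ J_1(2) ⊕ J_1(2)

The characteristic polynomial is
  det(x·I − A) = x^5 - 10*x^4 + 40*x^3 - 80*x^2 + 80*x - 32 = (x - 2)^5

Eigenvalues and multiplicities (the geometric multiplicity of λ is n − rank(A − λI), which equals the number of Jordan blocks for λ):
  λ = 2: algebraic multiplicity = 5, geometric multiplicity = 3

Determining the block sizes for each eigenvalue:
  λ = 2: with am = 5 and gm = 3, the partition is not yet determined (e.g. several partitions of 5 into 3 parts exist). Let N = A − (2)·I. Computing rank(N^1) = 2, rank(N^2) = 1, rank(N^3) = 0; the number of blocks of size ≥ j is rank(N^{j−1}) − rank(N^j), giving [3, 1, 1]. So we have 1 block(s) of size 3, 2 block(s) of size 1 → block sizes [3, 1, 1]

Assembling the blocks gives a Jordan form
J =
  [2, 1, 0, 0, 0]
  [0, 2, 1, 0, 0]
  [0, 0, 2, 0, 0]
  [0, 0, 0, 2, 0]
  [0, 0, 0, 0, 2]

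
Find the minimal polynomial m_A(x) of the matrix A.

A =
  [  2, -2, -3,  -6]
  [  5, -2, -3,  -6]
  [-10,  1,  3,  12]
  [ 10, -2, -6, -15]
x^3 + 9*x^2 + 27*x + 27

The characteristic polynomial is χ_A(x) = (x + 3)^4, so the eigenvalues are known. The minimal polynomial is
  m_A(x) = Π_λ (x − λ)^{k_λ}
where k_λ is the size of the *largest* Jordan block for λ (equivalently, the smallest k with (A − λI)^k v = 0 for every generalised eigenvector v of λ).

  λ = -3: largest Jordan block has size 3, contributing (x + 3)^3

So m_A(x) = (x + 3)^3 = x^3 + 9*x^2 + 27*x + 27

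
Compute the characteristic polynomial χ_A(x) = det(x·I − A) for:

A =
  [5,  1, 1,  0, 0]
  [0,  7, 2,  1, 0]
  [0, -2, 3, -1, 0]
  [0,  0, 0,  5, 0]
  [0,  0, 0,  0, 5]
x^5 - 25*x^4 + 250*x^3 - 1250*x^2 + 3125*x - 3125

Expanding det(x·I − A) (e.g. by cofactor expansion or by noting that A is similar to its Jordan form J, which has the same characteristic polynomial as A) gives
  χ_A(x) = x^5 - 25*x^4 + 250*x^3 - 1250*x^2 + 3125*x - 3125
which factors as (x - 5)^5. The eigenvalues (with algebraic multiplicities) are λ = 5 with multiplicity 5.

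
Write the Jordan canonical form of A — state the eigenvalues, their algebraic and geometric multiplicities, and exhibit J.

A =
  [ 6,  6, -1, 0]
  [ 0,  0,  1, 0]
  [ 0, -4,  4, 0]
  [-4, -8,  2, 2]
J_2(2) ⊕ J_1(2) ⊕ J_1(6)

The characteristic polynomial is
  det(x·I − A) = x^4 - 12*x^3 + 48*x^2 - 80*x + 48 = (x - 6)*(x - 2)^3

Eigenvalues and multiplicities (the geometric multiplicity of λ is n − rank(A − λI), which equals the number of Jordan blocks for λ):
  λ = 2: algebraic multiplicity = 3, geometric multiplicity = 2
  λ = 6: algebraic multiplicity = 1, geometric multiplicity = 1

Determining the block sizes for each eigenvalue:
  λ = 2: 2 blocks summing to 3 forces exactly one block of size 2 and the rest size 1 → block sizes [2, 1]
  λ = 6: one block (gm = 1), so the single block has size am = 1 → block sizes [1]

Assembling the blocks gives a Jordan form
J =
  [2, 1, 0, 0]
  [0, 2, 0, 0]
  [0, 0, 2, 0]
  [0, 0, 0, 6]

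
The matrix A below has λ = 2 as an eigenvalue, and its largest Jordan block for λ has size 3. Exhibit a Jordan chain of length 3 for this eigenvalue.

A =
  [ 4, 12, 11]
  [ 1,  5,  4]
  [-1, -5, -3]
A Jordan chain for λ = 2 of length 3:
v_1 = (5, 1, -2)ᵀ
v_2 = (2, 1, -1)ᵀ
v_3 = (1, 0, 0)ᵀ

Let N = A − (2)·I. We want v_3 with N^3 v_3 = 0 but N^2 v_3 ≠ 0; then v_{j-1} := N · v_j for j = 3, …, 2.

Pick v_3 = (1, 0, 0)ᵀ.
Then v_2 = N · v_3 = (2, 1, -1)ᵀ.
Then v_1 = N · v_2 = (5, 1, -2)ᵀ.

Sanity check: (A − (2)·I) v_1 = (0, 0, 0)ᵀ = 0. ✓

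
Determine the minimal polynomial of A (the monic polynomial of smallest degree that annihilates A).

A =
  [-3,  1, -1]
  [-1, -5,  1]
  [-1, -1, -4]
x^3 + 12*x^2 + 48*x + 64

The characteristic polynomial is χ_A(x) = (x + 4)^3, so the eigenvalues are known. The minimal polynomial is
  m_A(x) = Π_λ (x − λ)^{k_λ}
where k_λ is the size of the *largest* Jordan block for λ (equivalently, the smallest k with (A − λI)^k v = 0 for every generalised eigenvector v of λ).

  λ = -4: largest Jordan block has size 3, contributing (x + 4)^3

So m_A(x) = (x + 4)^3 = x^3 + 12*x^2 + 48*x + 64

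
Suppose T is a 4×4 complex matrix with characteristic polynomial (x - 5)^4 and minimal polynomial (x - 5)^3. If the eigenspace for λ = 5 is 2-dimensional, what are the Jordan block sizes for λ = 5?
Block sizes for λ = 5: [3, 1]

Step 1 — from the characteristic polynomial, algebraic multiplicity of λ = 5 is 4. From dim ker(T − (5)·I) = 2, there are exactly 2 Jordan blocks for λ = 5.
Step 2 — from the minimal polynomial, the factor (x − 5)^3 tells us the largest block for λ = 5 has size 3.
Step 3 — with total size 4, 2 blocks, and largest block 3, the block sizes (in nonincreasing order) are [3, 1].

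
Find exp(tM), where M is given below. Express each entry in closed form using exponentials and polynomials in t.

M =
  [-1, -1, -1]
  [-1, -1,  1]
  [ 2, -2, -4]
e^{tM} =
  [t*exp(-2*t) + exp(-2*t), -t*exp(-2*t), -t*exp(-2*t)]
  [-t*exp(-2*t), t*exp(-2*t) + exp(-2*t), t*exp(-2*t)]
  [2*t*exp(-2*t), -2*t*exp(-2*t), -2*t*exp(-2*t) + exp(-2*t)]

Strategy: write M = P · J · P⁻¹ where J is a Jordan canonical form, so e^{tM} = P · e^{tJ} · P⁻¹, and e^{tJ} can be computed block-by-block.

M has Jordan form
J =
  [-2,  1,  0]
  [ 0, -2,  0]
  [ 0,  0, -2]
(up to reordering of blocks).

Per-block formulas:
  For a 2×2 Jordan block J_2(-2): exp(t · J_2(-2)) = e^(-2t)·(I + t·N), where N is the 2×2 nilpotent shift.
  For a 1×1 block at λ = -2: exp(t · [-2]) = [e^(-2t)].

After assembling e^{tJ} and conjugating by P, we get:

e^{tM} =
  [t*exp(-2*t) + exp(-2*t), -t*exp(-2*t), -t*exp(-2*t)]
  [-t*exp(-2*t), t*exp(-2*t) + exp(-2*t), t*exp(-2*t)]
  [2*t*exp(-2*t), -2*t*exp(-2*t), -2*t*exp(-2*t) + exp(-2*t)]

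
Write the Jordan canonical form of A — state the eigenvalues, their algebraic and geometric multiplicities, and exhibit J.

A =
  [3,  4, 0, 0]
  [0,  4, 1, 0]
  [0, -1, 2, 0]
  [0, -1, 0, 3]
J_3(3) ⊕ J_1(3)

The characteristic polynomial is
  det(x·I − A) = x^4 - 12*x^3 + 54*x^2 - 108*x + 81 = (x - 3)^4

Eigenvalues and multiplicities (the geometric multiplicity of λ is n − rank(A − λI), which equals the number of Jordan blocks for λ):
  λ = 3: algebraic multiplicity = 4, geometric multiplicity = 2

Determining the block sizes for each eigenvalue:
  λ = 3: with am = 4 and gm = 2, the partition is not yet determined (e.g. several partitions of 4 into 2 parts exist). Let N = A − (3)·I. Computing rank(N^1) = 2, rank(N^2) = 1, rank(N^3) = 0; the number of blocks of size ≥ j is rank(N^{j−1}) − rank(N^j), giving [2, 1, 1]. So we have 1 block(s) of size 3, 1 block(s) of size 1 → block sizes [3, 1]

Assembling the blocks gives a Jordan form
J =
  [3, 1, 0, 0]
  [0, 3, 1, 0]
  [0, 0, 3, 0]
  [0, 0, 0, 3]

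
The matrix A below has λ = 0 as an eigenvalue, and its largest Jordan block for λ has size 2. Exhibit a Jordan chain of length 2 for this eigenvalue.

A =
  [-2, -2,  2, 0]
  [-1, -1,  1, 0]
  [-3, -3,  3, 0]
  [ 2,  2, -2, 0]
A Jordan chain for λ = 0 of length 2:
v_1 = (-2, -1, -3, 2)ᵀ
v_2 = (1, 0, 0, 0)ᵀ

Let N = A − (0)·I. We want v_2 with N^2 v_2 = 0 but N^1 v_2 ≠ 0; then v_{j-1} := N · v_j for j = 2, …, 2.

Pick v_2 = (1, 0, 0, 0)ᵀ.
Then v_1 = N · v_2 = (-2, -1, -3, 2)ᵀ.

Sanity check: (A − (0)·I) v_1 = (0, 0, 0, 0)ᵀ = 0. ✓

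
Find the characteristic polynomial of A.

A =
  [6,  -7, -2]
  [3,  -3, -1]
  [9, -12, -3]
x^3

Expanding det(x·I − A) (e.g. by cofactor expansion or by noting that A is similar to its Jordan form J, which has the same characteristic polynomial as A) gives
  χ_A(x) = x^3
which factors as x^3. The eigenvalues (with algebraic multiplicities) are λ = 0 with multiplicity 3.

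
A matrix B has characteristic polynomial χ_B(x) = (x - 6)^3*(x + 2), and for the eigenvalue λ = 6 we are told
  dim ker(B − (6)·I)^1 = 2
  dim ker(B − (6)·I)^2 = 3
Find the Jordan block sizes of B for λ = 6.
Block sizes for λ = 6: [2, 1]

From the dimensions of kernels of powers, the number of Jordan blocks of size at least j is d_j − d_{j−1} where d_j = dim ker(N^j) (with d_0 = 0). Computing the differences gives [2, 1].
The number of blocks of size exactly k is (#blocks of size ≥ k) − (#blocks of size ≥ k + 1), so the partition is: 1 block(s) of size 1, 1 block(s) of size 2.
In nonincreasing order the block sizes are [2, 1].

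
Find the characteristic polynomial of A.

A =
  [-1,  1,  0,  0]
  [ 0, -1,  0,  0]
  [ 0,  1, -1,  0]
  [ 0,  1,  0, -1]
x^4 + 4*x^3 + 6*x^2 + 4*x + 1

Expanding det(x·I − A) (e.g. by cofactor expansion or by noting that A is similar to its Jordan form J, which has the same characteristic polynomial as A) gives
  χ_A(x) = x^4 + 4*x^3 + 6*x^2 + 4*x + 1
which factors as (x + 1)^4. The eigenvalues (with algebraic multiplicities) are λ = -1 with multiplicity 4.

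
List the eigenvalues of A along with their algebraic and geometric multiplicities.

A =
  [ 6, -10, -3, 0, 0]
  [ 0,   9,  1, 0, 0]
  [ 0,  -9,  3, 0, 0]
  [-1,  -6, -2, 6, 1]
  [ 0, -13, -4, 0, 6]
λ = 6: alg = 5, geom = 2

Step 1 — factor the characteristic polynomial to read off the algebraic multiplicities:
  χ_A(x) = (x - 6)^5

Step 2 — compute geometric multiplicities via the rank-nullity identity g(λ) = n − rank(A − λI):
  rank(A − (6)·I) = 3, so dim ker(A − (6)·I) = n − 3 = 2

Summary:
  λ = 6: algebraic multiplicity = 5, geometric multiplicity = 2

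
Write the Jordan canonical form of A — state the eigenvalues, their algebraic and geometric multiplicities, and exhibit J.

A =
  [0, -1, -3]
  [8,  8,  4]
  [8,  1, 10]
J_3(6)

The characteristic polynomial is
  det(x·I − A) = x^3 - 18*x^2 + 108*x - 216 = (x - 6)^3

Eigenvalues and multiplicities (the geometric multiplicity of λ is n − rank(A − λI), which equals the number of Jordan blocks for λ):
  λ = 6: algebraic multiplicity = 3, geometric multiplicity = 1

Determining the block sizes for each eigenvalue:
  λ = 6: one block (gm = 1), so the single block has size am = 3 → block sizes [3]

Assembling the blocks gives a Jordan form
J =
  [6, 1, 0]
  [0, 6, 1]
  [0, 0, 6]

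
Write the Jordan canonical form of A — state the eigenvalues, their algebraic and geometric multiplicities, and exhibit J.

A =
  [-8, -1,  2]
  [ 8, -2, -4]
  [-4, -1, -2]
J_2(-4) ⊕ J_1(-4)

The characteristic polynomial is
  det(x·I − A) = x^3 + 12*x^2 + 48*x + 64 = (x + 4)^3

Eigenvalues and multiplicities (the geometric multiplicity of λ is n − rank(A − λI), which equals the number of Jordan blocks for λ):
  λ = -4: algebraic multiplicity = 3, geometric multiplicity = 2

Determining the block sizes for each eigenvalue:
  λ = -4: 2 blocks summing to 3 forces exactly one block of size 2 and the rest size 1 → block sizes [2, 1]

Assembling the blocks gives a Jordan form
J =
  [-4,  1,  0]
  [ 0, -4,  0]
  [ 0,  0, -4]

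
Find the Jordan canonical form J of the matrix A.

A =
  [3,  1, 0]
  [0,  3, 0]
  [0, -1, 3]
J_2(3) ⊕ J_1(3)

The characteristic polynomial is
  det(x·I − A) = x^3 - 9*x^2 + 27*x - 27 = (x - 3)^3

Eigenvalues and multiplicities (the geometric multiplicity of λ is n − rank(A − λI), which equals the number of Jordan blocks for λ):
  λ = 3: algebraic multiplicity = 3, geometric multiplicity = 2

Determining the block sizes for each eigenvalue:
  λ = 3: 2 blocks summing to 3 forces exactly one block of size 2 and the rest size 1 → block sizes [2, 1]

Assembling the blocks gives a Jordan form
J =
  [3, 1, 0]
  [0, 3, 0]
  [0, 0, 3]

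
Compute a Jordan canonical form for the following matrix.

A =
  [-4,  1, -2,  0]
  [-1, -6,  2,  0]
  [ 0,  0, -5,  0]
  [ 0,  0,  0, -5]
J_2(-5) ⊕ J_1(-5) ⊕ J_1(-5)

The characteristic polynomial is
  det(x·I − A) = x^4 + 20*x^3 + 150*x^2 + 500*x + 625 = (x + 5)^4

Eigenvalues and multiplicities (the geometric multiplicity of λ is n − rank(A − λI), which equals the number of Jordan blocks for λ):
  λ = -5: algebraic multiplicity = 4, geometric multiplicity = 3

Determining the block sizes for each eigenvalue:
  λ = -5: 3 blocks summing to 4 forces exactly one block of size 2 and the rest size 1 → block sizes [2, 1, 1]

Assembling the blocks gives a Jordan form
J =
  [-5,  1,  0,  0]
  [ 0, -5,  0,  0]
  [ 0,  0, -5,  0]
  [ 0,  0,  0, -5]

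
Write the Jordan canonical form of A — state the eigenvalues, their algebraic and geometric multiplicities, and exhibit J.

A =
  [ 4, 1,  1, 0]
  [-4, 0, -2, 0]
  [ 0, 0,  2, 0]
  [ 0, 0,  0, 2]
J_2(2) ⊕ J_1(2) ⊕ J_1(2)

The characteristic polynomial is
  det(x·I − A) = x^4 - 8*x^3 + 24*x^2 - 32*x + 16 = (x - 2)^4

Eigenvalues and multiplicities (the geometric multiplicity of λ is n − rank(A − λI), which equals the number of Jordan blocks for λ):
  λ = 2: algebraic multiplicity = 4, geometric multiplicity = 3

Determining the block sizes for each eigenvalue:
  λ = 2: 3 blocks summing to 4 forces exactly one block of size 2 and the rest size 1 → block sizes [2, 1, 1]

Assembling the blocks gives a Jordan form
J =
  [2, 1, 0, 0]
  [0, 2, 0, 0]
  [0, 0, 2, 0]
  [0, 0, 0, 2]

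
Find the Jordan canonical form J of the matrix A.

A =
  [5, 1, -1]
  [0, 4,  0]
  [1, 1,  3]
J_2(4) ⊕ J_1(4)

The characteristic polynomial is
  det(x·I − A) = x^3 - 12*x^2 + 48*x - 64 = (x - 4)^3

Eigenvalues and multiplicities (the geometric multiplicity of λ is n − rank(A − λI), which equals the number of Jordan blocks for λ):
  λ = 4: algebraic multiplicity = 3, geometric multiplicity = 2

Determining the block sizes for each eigenvalue:
  λ = 4: 2 blocks summing to 3 forces exactly one block of size 2 and the rest size 1 → block sizes [2, 1]

Assembling the blocks gives a Jordan form
J =
  [4, 1, 0]
  [0, 4, 0]
  [0, 0, 4]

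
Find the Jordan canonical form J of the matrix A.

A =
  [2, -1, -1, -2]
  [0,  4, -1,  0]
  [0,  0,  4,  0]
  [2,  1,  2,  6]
J_3(4) ⊕ J_1(4)

The characteristic polynomial is
  det(x·I − A) = x^4 - 16*x^3 + 96*x^2 - 256*x + 256 = (x - 4)^4

Eigenvalues and multiplicities (the geometric multiplicity of λ is n − rank(A − λI), which equals the number of Jordan blocks for λ):
  λ = 4: algebraic multiplicity = 4, geometric multiplicity = 2

Determining the block sizes for each eigenvalue:
  λ = 4: with am = 4 and gm = 2, the partition is not yet determined (e.g. several partitions of 4 into 2 parts exist). Let N = A − (4)·I. Computing rank(N^1) = 2, rank(N^2) = 1, rank(N^3) = 0; the number of blocks of size ≥ j is rank(N^{j−1}) − rank(N^j), giving [2, 1, 1]. So we have 1 block(s) of size 3, 1 block(s) of size 1 → block sizes [3, 1]

Assembling the blocks gives a Jordan form
J =
  [4, 1, 0, 0]
  [0, 4, 1, 0]
  [0, 0, 4, 0]
  [0, 0, 0, 4]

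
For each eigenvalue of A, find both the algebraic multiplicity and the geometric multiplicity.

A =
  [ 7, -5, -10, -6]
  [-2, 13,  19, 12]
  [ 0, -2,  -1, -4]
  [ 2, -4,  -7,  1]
λ = 5: alg = 4, geom = 2

Step 1 — factor the characteristic polynomial to read off the algebraic multiplicities:
  χ_A(x) = (x - 5)^4

Step 2 — compute geometric multiplicities via the rank-nullity identity g(λ) = n − rank(A − λI):
  rank(A − (5)·I) = 2, so dim ker(A − (5)·I) = n − 2 = 2

Summary:
  λ = 5: algebraic multiplicity = 4, geometric multiplicity = 2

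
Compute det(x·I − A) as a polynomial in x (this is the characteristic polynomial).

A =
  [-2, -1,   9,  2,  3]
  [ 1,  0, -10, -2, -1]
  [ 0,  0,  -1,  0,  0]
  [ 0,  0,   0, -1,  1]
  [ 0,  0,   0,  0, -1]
x^5 + 5*x^4 + 10*x^3 + 10*x^2 + 5*x + 1

Expanding det(x·I − A) (e.g. by cofactor expansion or by noting that A is similar to its Jordan form J, which has the same characteristic polynomial as A) gives
  χ_A(x) = x^5 + 5*x^4 + 10*x^3 + 10*x^2 + 5*x + 1
which factors as (x + 1)^5. The eigenvalues (with algebraic multiplicities) are λ = -1 with multiplicity 5.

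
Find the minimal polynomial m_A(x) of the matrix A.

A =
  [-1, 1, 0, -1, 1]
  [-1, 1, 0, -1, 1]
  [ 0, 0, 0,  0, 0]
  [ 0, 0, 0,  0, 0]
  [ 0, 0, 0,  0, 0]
x^2

The characteristic polynomial is χ_A(x) = x^5, so the eigenvalues are known. The minimal polynomial is
  m_A(x) = Π_λ (x − λ)^{k_λ}
where k_λ is the size of the *largest* Jordan block for λ (equivalently, the smallest k with (A − λI)^k v = 0 for every generalised eigenvector v of λ).

  λ = 0: largest Jordan block has size 2, contributing (x − 0)^2

So m_A(x) = x^2 = x^2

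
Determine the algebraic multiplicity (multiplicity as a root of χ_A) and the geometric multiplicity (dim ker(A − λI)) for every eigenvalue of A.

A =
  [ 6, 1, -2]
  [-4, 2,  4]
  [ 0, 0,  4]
λ = 4: alg = 3, geom = 2

Step 1 — factor the characteristic polynomial to read off the algebraic multiplicities:
  χ_A(x) = (x - 4)^3

Step 2 — compute geometric multiplicities via the rank-nullity identity g(λ) = n − rank(A − λI):
  rank(A − (4)·I) = 1, so dim ker(A − (4)·I) = n − 1 = 2

Summary:
  λ = 4: algebraic multiplicity = 3, geometric multiplicity = 2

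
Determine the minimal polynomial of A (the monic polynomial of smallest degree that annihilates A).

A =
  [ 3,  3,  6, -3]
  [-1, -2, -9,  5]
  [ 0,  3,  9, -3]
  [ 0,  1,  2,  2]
x^3 - 9*x^2 + 27*x - 27

The characteristic polynomial is χ_A(x) = (x - 3)^4, so the eigenvalues are known. The minimal polynomial is
  m_A(x) = Π_λ (x − λ)^{k_λ}
where k_λ is the size of the *largest* Jordan block for λ (equivalently, the smallest k with (A − λI)^k v = 0 for every generalised eigenvector v of λ).

  λ = 3: largest Jordan block has size 3, contributing (x − 3)^3

So m_A(x) = (x - 3)^3 = x^3 - 9*x^2 + 27*x - 27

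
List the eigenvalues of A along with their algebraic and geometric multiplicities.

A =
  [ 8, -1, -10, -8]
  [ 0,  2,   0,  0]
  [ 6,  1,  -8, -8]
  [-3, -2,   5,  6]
λ = 2: alg = 4, geom = 2

Step 1 — factor the characteristic polynomial to read off the algebraic multiplicities:
  χ_A(x) = (x - 2)^4

Step 2 — compute geometric multiplicities via the rank-nullity identity g(λ) = n − rank(A − λI):
  rank(A − (2)·I) = 2, so dim ker(A − (2)·I) = n − 2 = 2

Summary:
  λ = 2: algebraic multiplicity = 4, geometric multiplicity = 2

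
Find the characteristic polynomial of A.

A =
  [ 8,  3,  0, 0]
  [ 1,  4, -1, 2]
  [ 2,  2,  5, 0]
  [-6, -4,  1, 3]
x^4 - 20*x^3 + 150*x^2 - 500*x + 625

Expanding det(x·I − A) (e.g. by cofactor expansion or by noting that A is similar to its Jordan form J, which has the same characteristic polynomial as A) gives
  χ_A(x) = x^4 - 20*x^3 + 150*x^2 - 500*x + 625
which factors as (x - 5)^4. The eigenvalues (with algebraic multiplicities) are λ = 5 with multiplicity 4.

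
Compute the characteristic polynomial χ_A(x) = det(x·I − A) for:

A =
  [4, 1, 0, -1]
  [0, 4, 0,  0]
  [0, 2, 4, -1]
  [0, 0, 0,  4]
x^4 - 16*x^3 + 96*x^2 - 256*x + 256

Expanding det(x·I − A) (e.g. by cofactor expansion or by noting that A is similar to its Jordan form J, which has the same characteristic polynomial as A) gives
  χ_A(x) = x^4 - 16*x^3 + 96*x^2 - 256*x + 256
which factors as (x - 4)^4. The eigenvalues (with algebraic multiplicities) are λ = 4 with multiplicity 4.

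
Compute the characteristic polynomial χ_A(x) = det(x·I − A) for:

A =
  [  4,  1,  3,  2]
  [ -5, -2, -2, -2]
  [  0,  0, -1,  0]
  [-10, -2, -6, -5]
x^4 + 4*x^3 + 6*x^2 + 4*x + 1

Expanding det(x·I − A) (e.g. by cofactor expansion or by noting that A is similar to its Jordan form J, which has the same characteristic polynomial as A) gives
  χ_A(x) = x^4 + 4*x^3 + 6*x^2 + 4*x + 1
which factors as (x + 1)^4. The eigenvalues (with algebraic multiplicities) are λ = -1 with multiplicity 4.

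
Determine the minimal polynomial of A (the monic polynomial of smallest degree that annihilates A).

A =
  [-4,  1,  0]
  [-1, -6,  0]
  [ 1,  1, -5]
x^2 + 10*x + 25

The characteristic polynomial is χ_A(x) = (x + 5)^3, so the eigenvalues are known. The minimal polynomial is
  m_A(x) = Π_λ (x − λ)^{k_λ}
where k_λ is the size of the *largest* Jordan block for λ (equivalently, the smallest k with (A − λI)^k v = 0 for every generalised eigenvector v of λ).

  λ = -5: largest Jordan block has size 2, contributing (x + 5)^2

So m_A(x) = (x + 5)^2 = x^2 + 10*x + 25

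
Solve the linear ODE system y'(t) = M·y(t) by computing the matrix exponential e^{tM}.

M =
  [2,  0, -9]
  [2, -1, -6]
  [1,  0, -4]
e^{tM} =
  [3*t*exp(-t) + exp(-t), 0, -9*t*exp(-t)]
  [2*t*exp(-t), exp(-t), -6*t*exp(-t)]
  [t*exp(-t), 0, -3*t*exp(-t) + exp(-t)]

Strategy: write M = P · J · P⁻¹ where J is a Jordan canonical form, so e^{tM} = P · e^{tJ} · P⁻¹, and e^{tJ} can be computed block-by-block.

M has Jordan form
J =
  [-1,  1,  0]
  [ 0, -1,  0]
  [ 0,  0, -1]
(up to reordering of blocks).

Per-block formulas:
  For a 2×2 Jordan block J_2(-1): exp(t · J_2(-1)) = e^(-1t)·(I + t·N), where N is the 2×2 nilpotent shift.
  For a 1×1 block at λ = -1: exp(t · [-1]) = [e^(-1t)].

After assembling e^{tJ} and conjugating by P, we get:

e^{tM} =
  [3*t*exp(-t) + exp(-t), 0, -9*t*exp(-t)]
  [2*t*exp(-t), exp(-t), -6*t*exp(-t)]
  [t*exp(-t), 0, -3*t*exp(-t) + exp(-t)]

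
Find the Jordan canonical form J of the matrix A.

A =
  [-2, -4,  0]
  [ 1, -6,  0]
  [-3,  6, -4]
J_2(-4) ⊕ J_1(-4)

The characteristic polynomial is
  det(x·I − A) = x^3 + 12*x^2 + 48*x + 64 = (x + 4)^3

Eigenvalues and multiplicities (the geometric multiplicity of λ is n − rank(A − λI), which equals the number of Jordan blocks for λ):
  λ = -4: algebraic multiplicity = 3, geometric multiplicity = 2

Determining the block sizes for each eigenvalue:
  λ = -4: 2 blocks summing to 3 forces exactly one block of size 2 and the rest size 1 → block sizes [2, 1]

Assembling the blocks gives a Jordan form
J =
  [-4,  1,  0]
  [ 0, -4,  0]
  [ 0,  0, -4]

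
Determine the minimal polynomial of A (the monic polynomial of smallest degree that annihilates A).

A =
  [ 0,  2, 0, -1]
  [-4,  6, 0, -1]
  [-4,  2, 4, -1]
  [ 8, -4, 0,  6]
x^2 - 8*x + 16

The characteristic polynomial is χ_A(x) = (x - 4)^4, so the eigenvalues are known. The minimal polynomial is
  m_A(x) = Π_λ (x − λ)^{k_λ}
where k_λ is the size of the *largest* Jordan block for λ (equivalently, the smallest k with (A − λI)^k v = 0 for every generalised eigenvector v of λ).

  λ = 4: largest Jordan block has size 2, contributing (x − 4)^2

So m_A(x) = (x - 4)^2 = x^2 - 8*x + 16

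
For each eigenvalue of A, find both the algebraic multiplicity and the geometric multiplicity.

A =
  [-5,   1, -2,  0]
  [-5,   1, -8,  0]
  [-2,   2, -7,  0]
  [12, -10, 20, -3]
λ = -4: alg = 2, geom = 1; λ = -3: alg = 2, geom = 2

Step 1 — factor the characteristic polynomial to read off the algebraic multiplicities:
  χ_A(x) = (x + 3)^2*(x + 4)^2

Step 2 — compute geometric multiplicities via the rank-nullity identity g(λ) = n − rank(A − λI):
  rank(A − (-4)·I) = 3, so dim ker(A − (-4)·I) = n − 3 = 1
  rank(A − (-3)·I) = 2, so dim ker(A − (-3)·I) = n − 2 = 2

Summary:
  λ = -4: algebraic multiplicity = 2, geometric multiplicity = 1
  λ = -3: algebraic multiplicity = 2, geometric multiplicity = 2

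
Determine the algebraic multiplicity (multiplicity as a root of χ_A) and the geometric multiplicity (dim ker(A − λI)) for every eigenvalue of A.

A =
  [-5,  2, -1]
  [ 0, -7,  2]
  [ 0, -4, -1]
λ = -5: alg = 2, geom = 1; λ = -3: alg = 1, geom = 1

Step 1 — factor the characteristic polynomial to read off the algebraic multiplicities:
  χ_A(x) = (x + 3)*(x + 5)^2

Step 2 — compute geometric multiplicities via the rank-nullity identity g(λ) = n − rank(A − λI):
  rank(A − (-5)·I) = 2, so dim ker(A − (-5)·I) = n − 2 = 1
  rank(A − (-3)·I) = 2, so dim ker(A − (-3)·I) = n − 2 = 1

Summary:
  λ = -5: algebraic multiplicity = 2, geometric multiplicity = 1
  λ = -3: algebraic multiplicity = 1, geometric multiplicity = 1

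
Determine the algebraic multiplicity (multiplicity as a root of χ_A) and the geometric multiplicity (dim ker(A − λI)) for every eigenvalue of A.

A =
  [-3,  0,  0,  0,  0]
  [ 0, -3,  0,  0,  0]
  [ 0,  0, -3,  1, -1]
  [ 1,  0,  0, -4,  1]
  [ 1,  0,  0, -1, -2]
λ = -3: alg = 5, geom = 3

Step 1 — factor the characteristic polynomial to read off the algebraic multiplicities:
  χ_A(x) = (x + 3)^5

Step 2 — compute geometric multiplicities via the rank-nullity identity g(λ) = n − rank(A − λI):
  rank(A − (-3)·I) = 2, so dim ker(A − (-3)·I) = n − 2 = 3

Summary:
  λ = -3: algebraic multiplicity = 5, geometric multiplicity = 3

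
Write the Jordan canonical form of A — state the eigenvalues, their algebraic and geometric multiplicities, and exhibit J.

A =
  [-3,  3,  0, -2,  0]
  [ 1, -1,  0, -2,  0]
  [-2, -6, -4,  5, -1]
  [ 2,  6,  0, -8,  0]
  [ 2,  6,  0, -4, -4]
J_2(-4) ⊕ J_2(-4) ⊕ J_1(-4)

The characteristic polynomial is
  det(x·I − A) = x^5 + 20*x^4 + 160*x^3 + 640*x^2 + 1280*x + 1024 = (x + 4)^5

Eigenvalues and multiplicities (the geometric multiplicity of λ is n − rank(A − λI), which equals the number of Jordan blocks for λ):
  λ = -4: algebraic multiplicity = 5, geometric multiplicity = 3

Determining the block sizes for each eigenvalue:
  λ = -4: with am = 5 and gm = 3, the partition is not yet determined (e.g. several partitions of 5 into 3 parts exist). Let N = A − (-4)·I. Computing rank(N^1) = 2, rank(N^2) = 0; the number of blocks of size ≥ j is rank(N^{j−1}) − rank(N^j), giving [3, 2]. So we have 2 block(s) of size 2, 1 block(s) of size 1 → block sizes [2, 2, 1]

Assembling the blocks gives a Jordan form
J =
  [-4,  1,  0,  0,  0]
  [ 0, -4,  0,  0,  0]
  [ 0,  0, -4,  1,  0]
  [ 0,  0,  0, -4,  0]
  [ 0,  0,  0,  0, -4]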